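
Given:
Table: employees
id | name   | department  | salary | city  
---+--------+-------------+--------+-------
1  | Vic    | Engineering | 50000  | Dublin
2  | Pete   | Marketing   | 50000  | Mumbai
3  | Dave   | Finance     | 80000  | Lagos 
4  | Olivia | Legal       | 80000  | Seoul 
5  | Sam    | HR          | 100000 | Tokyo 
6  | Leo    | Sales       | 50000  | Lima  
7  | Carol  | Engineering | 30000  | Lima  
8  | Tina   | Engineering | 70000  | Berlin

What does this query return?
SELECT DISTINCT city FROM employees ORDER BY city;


All 'city' values (row order): Dublin, Mumbai, Lagos, Seoul, Tokyo, Lima, Lima, Berlin
Removing duplicates leaves 7 unique value(s).

7 values:
Berlin
Dublin
Lagos
Lima
Mumbai
Seoul
Tokyo


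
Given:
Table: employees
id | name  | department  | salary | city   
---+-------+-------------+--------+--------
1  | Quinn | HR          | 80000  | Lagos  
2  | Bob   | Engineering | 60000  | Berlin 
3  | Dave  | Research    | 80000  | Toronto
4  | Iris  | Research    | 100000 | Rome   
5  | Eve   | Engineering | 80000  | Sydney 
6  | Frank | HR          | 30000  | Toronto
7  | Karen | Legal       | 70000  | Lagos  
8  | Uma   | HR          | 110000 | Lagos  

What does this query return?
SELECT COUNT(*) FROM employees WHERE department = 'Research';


Counting rows where department = 'Research'
  Dave -> MATCH
  Iris -> MATCH


2


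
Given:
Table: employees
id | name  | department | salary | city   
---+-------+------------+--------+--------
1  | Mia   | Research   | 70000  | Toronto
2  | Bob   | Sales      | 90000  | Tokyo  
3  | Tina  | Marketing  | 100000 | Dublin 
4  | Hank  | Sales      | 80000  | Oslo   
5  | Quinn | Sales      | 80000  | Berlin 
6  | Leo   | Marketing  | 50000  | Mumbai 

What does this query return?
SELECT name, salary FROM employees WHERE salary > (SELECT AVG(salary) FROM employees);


Subquery: AVG(salary) = 78333.33
Filtering: salary > 78333.33
  Bob (90000) -> MATCH
  Tina (100000) -> MATCH
  Hank (80000) -> MATCH
  Quinn (80000) -> MATCH


4 rows:
Bob, 90000
Tina, 100000
Hank, 80000
Quinn, 80000


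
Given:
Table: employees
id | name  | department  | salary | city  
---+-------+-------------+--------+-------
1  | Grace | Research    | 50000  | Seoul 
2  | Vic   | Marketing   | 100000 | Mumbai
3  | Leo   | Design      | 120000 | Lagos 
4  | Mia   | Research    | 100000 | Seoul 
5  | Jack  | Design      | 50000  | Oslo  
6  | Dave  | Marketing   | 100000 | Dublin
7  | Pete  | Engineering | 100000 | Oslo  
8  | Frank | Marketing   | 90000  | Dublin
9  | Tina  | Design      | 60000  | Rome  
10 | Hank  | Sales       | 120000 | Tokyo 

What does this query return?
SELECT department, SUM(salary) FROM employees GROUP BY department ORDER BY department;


Summing salary within each department:
  Design: 120000 + 50000 + 60000 = 230000
  Engineering: 100000 = 100000
  Marketing: 100000 + 100000 + 90000 = 290000
  Research: 50000 + 100000 = 150000
  Sales: 120000 = 120000


5 groups:
Design, 230000
Engineering, 100000
Marketing, 290000
Research, 150000
Sales, 120000


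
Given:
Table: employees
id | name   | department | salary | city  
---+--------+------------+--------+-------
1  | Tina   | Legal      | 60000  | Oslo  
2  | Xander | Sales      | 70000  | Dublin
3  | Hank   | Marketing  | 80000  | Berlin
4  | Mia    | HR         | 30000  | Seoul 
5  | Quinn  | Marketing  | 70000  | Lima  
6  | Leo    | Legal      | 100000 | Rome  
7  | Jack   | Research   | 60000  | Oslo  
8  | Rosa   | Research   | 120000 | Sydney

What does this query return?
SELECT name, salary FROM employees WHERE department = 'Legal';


Filtering: department = 'Legal'
Matching rows: 2

2 rows:
Tina, 60000
Leo, 100000


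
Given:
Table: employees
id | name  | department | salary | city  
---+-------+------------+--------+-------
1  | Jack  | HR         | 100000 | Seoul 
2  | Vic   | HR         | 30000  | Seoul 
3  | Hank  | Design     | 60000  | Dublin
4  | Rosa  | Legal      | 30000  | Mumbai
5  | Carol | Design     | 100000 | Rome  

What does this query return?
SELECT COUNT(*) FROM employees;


COUNT(*) counts all rows

5


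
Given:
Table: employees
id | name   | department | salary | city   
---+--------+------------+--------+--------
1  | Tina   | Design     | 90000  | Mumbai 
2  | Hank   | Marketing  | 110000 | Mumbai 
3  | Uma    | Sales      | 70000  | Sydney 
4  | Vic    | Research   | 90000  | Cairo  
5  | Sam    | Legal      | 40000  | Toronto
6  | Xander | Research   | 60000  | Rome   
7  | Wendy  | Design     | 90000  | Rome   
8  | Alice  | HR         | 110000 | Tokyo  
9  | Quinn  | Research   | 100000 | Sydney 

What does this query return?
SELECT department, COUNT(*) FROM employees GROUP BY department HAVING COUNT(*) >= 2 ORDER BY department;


Groups with count >= 2:
  Design: 2 -> PASS
  Research: 3 -> PASS
  HR: 1 -> filtered out
  Legal: 1 -> filtered out
  Marketing: 1 -> filtered out
  Sales: 1 -> filtered out


2 groups:
Design, 2
Research, 3


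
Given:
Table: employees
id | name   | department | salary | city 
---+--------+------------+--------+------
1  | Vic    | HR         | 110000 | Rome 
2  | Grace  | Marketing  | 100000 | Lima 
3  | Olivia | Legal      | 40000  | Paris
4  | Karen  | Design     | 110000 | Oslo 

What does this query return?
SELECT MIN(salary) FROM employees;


Salaries: 110000, 100000, 40000, 110000
MIN = 40000

40000


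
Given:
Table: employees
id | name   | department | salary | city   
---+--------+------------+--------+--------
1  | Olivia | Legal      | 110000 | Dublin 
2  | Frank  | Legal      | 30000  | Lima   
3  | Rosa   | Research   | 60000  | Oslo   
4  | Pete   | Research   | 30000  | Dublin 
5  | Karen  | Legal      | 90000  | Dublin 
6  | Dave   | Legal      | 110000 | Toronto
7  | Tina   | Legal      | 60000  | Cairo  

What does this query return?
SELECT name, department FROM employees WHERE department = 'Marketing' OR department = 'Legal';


Filtering: department = 'Marketing' OR 'Legal'
Matching: 5 rows

5 rows:
Olivia, Legal
Frank, Legal
Karen, Legal
Dave, Legal
Tina, Legal


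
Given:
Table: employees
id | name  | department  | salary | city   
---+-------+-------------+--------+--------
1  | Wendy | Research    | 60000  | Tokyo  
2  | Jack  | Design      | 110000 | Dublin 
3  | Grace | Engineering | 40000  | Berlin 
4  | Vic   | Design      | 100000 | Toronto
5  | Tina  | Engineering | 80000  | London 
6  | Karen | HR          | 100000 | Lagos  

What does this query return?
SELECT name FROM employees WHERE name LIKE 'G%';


LIKE 'G%' matches names starting with 'G'
Matching: 1

1 rows:
Grace


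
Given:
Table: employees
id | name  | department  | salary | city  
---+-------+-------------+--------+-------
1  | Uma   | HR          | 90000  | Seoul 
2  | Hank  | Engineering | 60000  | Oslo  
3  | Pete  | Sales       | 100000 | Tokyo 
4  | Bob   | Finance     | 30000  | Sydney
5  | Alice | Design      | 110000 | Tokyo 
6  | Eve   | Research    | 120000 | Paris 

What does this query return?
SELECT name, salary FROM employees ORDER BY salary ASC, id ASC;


Sorting by salary ASC, then id ASC for ties

6 rows:
Bob, 30000
Hank, 60000
Uma, 90000
Pete, 100000
Alice, 110000
Eve, 120000


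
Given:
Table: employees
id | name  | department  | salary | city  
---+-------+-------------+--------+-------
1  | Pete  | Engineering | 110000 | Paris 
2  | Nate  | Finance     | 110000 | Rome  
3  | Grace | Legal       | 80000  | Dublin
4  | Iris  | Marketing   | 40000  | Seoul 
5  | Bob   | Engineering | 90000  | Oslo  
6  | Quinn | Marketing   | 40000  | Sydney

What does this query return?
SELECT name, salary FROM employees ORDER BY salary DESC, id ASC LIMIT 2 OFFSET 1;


Sort by salary DESC (id ASC tiebreak), then skip 1 and take 2
Rows 2 through 3

2 rows:
Nate, 110000
Bob, 90000


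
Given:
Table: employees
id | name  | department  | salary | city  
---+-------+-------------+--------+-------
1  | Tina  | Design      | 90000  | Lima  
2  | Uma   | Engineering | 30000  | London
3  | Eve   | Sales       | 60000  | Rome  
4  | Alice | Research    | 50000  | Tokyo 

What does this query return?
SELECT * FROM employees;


SELECT * returns all 4 rows with all columns

4 rows:
1, Tina, Design, 90000, Lima
2, Uma, Engineering, 30000, London
3, Eve, Sales, 60000, Rome
4, Alice, Research, 50000, Tokyo


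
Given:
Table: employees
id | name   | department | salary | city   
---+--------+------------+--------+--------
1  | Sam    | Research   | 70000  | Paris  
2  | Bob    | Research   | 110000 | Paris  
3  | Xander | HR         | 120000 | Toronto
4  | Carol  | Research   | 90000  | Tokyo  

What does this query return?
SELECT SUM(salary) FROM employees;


SUM(salary) = 70000 + 110000 + 120000 + 90000 = 390000

390000


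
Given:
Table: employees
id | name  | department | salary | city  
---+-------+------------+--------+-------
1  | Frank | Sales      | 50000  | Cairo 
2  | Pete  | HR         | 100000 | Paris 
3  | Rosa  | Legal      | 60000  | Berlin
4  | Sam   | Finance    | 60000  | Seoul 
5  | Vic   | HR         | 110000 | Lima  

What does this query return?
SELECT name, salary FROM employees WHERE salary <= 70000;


Filtering: salary <= 70000
Matching: 3 rows

3 rows:
Frank, 50000
Rosa, 60000
Sam, 60000


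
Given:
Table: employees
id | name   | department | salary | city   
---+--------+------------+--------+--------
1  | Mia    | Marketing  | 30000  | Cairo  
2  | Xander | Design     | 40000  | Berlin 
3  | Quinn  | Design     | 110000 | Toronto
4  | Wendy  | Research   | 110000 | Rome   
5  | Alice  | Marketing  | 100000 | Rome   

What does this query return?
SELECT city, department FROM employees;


Projecting columns: city, department

5 rows:
Cairo, Marketing
Berlin, Design
Toronto, Design
Rome, Research
Rome, Marketing


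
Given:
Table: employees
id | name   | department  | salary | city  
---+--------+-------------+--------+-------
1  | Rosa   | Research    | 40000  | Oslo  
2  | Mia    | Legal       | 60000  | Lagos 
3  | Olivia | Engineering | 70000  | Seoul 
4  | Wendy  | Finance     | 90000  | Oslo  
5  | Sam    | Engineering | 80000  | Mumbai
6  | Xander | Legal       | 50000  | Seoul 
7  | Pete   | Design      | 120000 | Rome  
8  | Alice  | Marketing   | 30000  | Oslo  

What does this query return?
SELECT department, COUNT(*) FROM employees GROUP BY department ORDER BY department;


Assigning each row to its department group:
  Rosa -> Research
  Mia -> Legal
  Olivia -> Engineering
  Wendy -> Finance
  Sam -> Engineering
  Xander -> Legal
  Pete -> Design
  Alice -> Marketing


6 groups:
Design, 1
Engineering, 2
Finance, 1
Legal, 2
Marketing, 1
Research, 1


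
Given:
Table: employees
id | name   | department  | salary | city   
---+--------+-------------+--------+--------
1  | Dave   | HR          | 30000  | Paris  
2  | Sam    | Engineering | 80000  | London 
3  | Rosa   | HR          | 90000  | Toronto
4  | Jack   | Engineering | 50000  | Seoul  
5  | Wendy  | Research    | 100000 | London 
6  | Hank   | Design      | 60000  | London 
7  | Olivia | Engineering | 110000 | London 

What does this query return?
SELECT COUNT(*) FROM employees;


COUNT(*) counts all rows

7


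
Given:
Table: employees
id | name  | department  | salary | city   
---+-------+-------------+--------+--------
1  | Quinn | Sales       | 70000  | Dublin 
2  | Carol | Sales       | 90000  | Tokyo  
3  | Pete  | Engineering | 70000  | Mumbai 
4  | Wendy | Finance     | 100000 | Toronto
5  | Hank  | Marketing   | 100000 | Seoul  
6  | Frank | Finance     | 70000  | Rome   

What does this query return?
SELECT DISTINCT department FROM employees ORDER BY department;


All 'department' values (row order): Sales, Sales, Engineering, Finance, Marketing, Finance
Removing duplicates leaves 4 unique value(s).

4 values:
Engineering
Finance
Marketing
Sales


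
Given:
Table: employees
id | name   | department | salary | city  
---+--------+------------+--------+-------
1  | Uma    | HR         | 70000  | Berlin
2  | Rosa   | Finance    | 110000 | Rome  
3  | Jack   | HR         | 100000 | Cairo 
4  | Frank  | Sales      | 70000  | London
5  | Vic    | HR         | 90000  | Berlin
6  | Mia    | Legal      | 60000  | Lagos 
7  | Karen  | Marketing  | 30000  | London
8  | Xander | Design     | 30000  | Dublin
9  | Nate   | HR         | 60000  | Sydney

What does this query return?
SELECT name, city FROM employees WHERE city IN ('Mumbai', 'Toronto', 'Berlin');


Filtering: city IN ('Mumbai', 'Toronto', 'Berlin')
Matching: 2 rows

2 rows:
Uma, Berlin
Vic, Berlin


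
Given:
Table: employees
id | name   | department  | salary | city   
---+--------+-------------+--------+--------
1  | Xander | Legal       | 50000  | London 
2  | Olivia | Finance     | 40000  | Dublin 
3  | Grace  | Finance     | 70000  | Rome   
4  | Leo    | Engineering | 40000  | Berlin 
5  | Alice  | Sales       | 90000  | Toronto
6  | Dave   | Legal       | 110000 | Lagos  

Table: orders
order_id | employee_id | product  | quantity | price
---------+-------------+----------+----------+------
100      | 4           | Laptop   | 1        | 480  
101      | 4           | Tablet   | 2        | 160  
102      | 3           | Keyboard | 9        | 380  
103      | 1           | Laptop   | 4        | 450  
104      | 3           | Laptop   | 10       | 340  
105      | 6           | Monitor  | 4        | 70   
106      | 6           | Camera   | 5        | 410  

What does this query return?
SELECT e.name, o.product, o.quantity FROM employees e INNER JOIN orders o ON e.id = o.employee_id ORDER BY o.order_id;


Joining employees.id = orders.employee_id:
  employee Leo (id=4) -> order Laptop
  employee Leo (id=4) -> order Tablet
  employee Grace (id=3) -> order Keyboard
  employee Xander (id=1) -> order Laptop
  employee Grace (id=3) -> order Laptop
  employee Dave (id=6) -> order Monitor
  employee Dave (id=6) -> order Camera


7 rows:
Leo, Laptop, 1
Leo, Tablet, 2
Grace, Keyboard, 9
Xander, Laptop, 4
Grace, Laptop, 10
Dave, Monitor, 4
Dave, Camera, 5


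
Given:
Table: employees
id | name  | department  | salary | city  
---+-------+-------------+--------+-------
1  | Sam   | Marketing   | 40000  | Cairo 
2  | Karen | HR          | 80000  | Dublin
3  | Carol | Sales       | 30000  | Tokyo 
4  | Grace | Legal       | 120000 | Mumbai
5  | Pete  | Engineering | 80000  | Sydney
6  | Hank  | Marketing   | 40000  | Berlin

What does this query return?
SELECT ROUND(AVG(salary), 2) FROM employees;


SUM(salary) = 390000
COUNT = 6
ROUND(AVG, 2) = ROUND(390000 / 6, 2) = 65000.0

65000.0


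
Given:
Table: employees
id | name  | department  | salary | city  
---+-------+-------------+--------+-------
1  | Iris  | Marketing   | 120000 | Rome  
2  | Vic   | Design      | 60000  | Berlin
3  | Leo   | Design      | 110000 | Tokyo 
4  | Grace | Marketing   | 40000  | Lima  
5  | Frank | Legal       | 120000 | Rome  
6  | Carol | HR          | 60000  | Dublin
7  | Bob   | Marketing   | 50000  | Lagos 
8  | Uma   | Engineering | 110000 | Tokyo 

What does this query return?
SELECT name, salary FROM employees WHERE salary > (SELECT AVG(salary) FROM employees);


Subquery: AVG(salary) = 83750.0
Filtering: salary > 83750.0
  Iris (120000) -> MATCH
  Leo (110000) -> MATCH
  Frank (120000) -> MATCH
  Uma (110000) -> MATCH


4 rows:
Iris, 120000
Leo, 110000
Frank, 120000
Uma, 110000


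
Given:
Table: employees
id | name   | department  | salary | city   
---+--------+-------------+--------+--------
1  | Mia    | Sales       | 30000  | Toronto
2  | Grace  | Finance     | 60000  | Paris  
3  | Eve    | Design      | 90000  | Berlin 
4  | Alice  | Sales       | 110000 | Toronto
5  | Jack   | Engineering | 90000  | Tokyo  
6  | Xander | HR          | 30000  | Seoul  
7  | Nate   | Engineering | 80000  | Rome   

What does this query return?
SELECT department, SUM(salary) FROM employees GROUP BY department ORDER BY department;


Summing salary within each department:
  Design: 90000 = 90000
  Engineering: 90000 + 80000 = 170000
  Finance: 60000 = 60000
  HR: 30000 = 30000
  Sales: 30000 + 110000 = 140000


5 groups:
Design, 90000
Engineering, 170000
Finance, 60000
HR, 30000
Sales, 140000


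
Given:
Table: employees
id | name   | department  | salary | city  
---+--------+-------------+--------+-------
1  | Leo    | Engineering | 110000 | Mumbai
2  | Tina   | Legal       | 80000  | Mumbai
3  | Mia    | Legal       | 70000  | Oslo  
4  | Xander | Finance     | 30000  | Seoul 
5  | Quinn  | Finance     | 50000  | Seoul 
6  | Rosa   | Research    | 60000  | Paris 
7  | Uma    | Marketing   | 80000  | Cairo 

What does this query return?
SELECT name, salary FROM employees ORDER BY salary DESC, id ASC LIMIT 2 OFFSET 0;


Sort by salary DESC (id ASC tiebreak), then skip 0 and take 2
Rows 1 through 2

2 rows:
Leo, 110000
Tina, 80000


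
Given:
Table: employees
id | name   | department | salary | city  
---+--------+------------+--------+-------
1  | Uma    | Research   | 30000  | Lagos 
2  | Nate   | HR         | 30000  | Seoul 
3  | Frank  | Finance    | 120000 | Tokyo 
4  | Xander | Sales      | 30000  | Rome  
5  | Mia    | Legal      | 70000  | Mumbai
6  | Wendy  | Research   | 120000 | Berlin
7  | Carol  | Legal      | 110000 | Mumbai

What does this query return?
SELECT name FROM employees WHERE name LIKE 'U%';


LIKE 'U%' matches names starting with 'U'
Matching: 1

1 rows:
Uma


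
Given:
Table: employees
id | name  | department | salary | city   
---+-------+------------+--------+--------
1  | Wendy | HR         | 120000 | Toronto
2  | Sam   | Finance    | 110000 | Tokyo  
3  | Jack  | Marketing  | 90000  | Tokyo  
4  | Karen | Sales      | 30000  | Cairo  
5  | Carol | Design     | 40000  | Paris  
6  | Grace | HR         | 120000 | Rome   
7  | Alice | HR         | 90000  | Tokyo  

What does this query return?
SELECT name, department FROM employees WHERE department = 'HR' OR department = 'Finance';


Filtering: department = 'HR' OR 'Finance'
Matching: 4 rows

4 rows:
Wendy, HR
Sam, Finance
Grace, HR
Alice, HR


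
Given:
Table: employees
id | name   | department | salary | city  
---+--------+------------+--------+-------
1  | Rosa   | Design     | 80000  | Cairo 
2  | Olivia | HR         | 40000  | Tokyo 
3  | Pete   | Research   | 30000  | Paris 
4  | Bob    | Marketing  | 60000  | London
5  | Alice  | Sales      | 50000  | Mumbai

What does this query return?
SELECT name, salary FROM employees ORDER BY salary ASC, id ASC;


Sorting by salary ASC, then id ASC for ties

5 rows:
Pete, 30000
Olivia, 40000
Alice, 50000
Bob, 60000
Rosa, 80000


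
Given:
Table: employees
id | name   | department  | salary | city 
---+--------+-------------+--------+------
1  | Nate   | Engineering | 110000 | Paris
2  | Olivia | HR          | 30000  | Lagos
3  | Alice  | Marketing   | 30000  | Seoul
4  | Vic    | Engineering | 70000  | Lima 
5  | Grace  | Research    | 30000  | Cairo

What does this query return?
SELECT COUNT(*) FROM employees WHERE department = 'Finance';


Counting rows where department = 'Finance'


0


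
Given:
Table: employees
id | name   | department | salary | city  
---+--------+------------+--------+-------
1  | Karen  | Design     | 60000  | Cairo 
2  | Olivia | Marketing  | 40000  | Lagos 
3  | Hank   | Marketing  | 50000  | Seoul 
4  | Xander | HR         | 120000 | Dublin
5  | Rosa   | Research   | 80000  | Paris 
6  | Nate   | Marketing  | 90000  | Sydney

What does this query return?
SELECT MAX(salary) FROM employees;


Salaries: 60000, 40000, 50000, 120000, 80000, 90000
MAX = 120000

120000


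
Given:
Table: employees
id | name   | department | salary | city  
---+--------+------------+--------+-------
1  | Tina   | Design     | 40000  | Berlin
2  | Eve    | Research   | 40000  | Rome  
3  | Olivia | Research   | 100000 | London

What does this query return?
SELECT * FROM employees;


SELECT * returns all 3 rows with all columns

3 rows:
1, Tina, Design, 40000, Berlin
2, Eve, Research, 40000, Rome
3, Olivia, Research, 100000, London


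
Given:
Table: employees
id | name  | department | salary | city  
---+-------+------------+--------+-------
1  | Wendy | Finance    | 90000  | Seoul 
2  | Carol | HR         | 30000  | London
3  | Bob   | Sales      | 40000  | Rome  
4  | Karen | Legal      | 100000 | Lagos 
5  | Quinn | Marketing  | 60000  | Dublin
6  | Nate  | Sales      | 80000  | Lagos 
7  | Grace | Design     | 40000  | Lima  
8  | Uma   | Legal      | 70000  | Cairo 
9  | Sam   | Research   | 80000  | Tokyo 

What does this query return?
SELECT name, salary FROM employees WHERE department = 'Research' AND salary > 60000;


Filtering: department = 'Research' AND salary > 60000
Matching: 1 rows

1 rows:
Sam, 80000


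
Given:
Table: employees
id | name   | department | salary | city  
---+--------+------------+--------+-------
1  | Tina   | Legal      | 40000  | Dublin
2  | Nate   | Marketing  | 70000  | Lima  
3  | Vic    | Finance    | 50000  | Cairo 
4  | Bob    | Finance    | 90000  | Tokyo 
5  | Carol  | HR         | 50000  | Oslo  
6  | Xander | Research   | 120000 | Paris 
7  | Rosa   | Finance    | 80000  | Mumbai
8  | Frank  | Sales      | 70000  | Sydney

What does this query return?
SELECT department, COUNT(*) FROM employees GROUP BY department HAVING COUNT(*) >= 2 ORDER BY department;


Groups with count >= 2:
  Finance: 3 -> PASS
  HR: 1 -> filtered out
  Legal: 1 -> filtered out
  Marketing: 1 -> filtered out
  Research: 1 -> filtered out
  Sales: 1 -> filtered out


1 groups:
Finance, 3


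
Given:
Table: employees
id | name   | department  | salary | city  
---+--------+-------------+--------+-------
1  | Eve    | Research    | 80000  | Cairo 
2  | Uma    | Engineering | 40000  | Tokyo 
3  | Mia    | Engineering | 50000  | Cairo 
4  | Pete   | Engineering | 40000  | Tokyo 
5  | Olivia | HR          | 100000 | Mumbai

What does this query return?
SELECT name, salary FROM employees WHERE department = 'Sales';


Filtering: department = 'Sales'
Matching rows: 0

Empty result set (0 rows)


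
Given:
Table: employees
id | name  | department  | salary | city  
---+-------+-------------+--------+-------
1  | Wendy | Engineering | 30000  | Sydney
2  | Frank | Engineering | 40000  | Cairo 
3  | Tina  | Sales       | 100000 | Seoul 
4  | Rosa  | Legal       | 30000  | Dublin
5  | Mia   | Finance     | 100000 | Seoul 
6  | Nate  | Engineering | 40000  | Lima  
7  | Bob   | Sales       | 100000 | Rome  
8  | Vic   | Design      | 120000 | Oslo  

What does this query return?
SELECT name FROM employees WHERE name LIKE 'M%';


LIKE 'M%' matches names starting with 'M'
Matching: 1

1 rows:
Mia


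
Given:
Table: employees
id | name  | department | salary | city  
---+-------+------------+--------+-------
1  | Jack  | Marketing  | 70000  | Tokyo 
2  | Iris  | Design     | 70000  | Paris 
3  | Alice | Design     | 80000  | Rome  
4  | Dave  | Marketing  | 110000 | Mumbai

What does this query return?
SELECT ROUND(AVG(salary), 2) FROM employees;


SUM(salary) = 330000
COUNT = 4
ROUND(AVG, 2) = ROUND(330000 / 4, 2) = 82500.0

82500.0


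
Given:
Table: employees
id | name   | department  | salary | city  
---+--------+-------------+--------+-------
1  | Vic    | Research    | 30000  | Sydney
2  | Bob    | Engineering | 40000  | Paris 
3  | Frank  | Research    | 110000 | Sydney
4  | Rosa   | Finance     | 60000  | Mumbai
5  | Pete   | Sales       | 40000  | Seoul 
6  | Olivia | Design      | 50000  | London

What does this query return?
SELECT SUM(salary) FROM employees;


SUM(salary) = 30000 + 40000 + 110000 + 60000 + 40000 + 50000 = 330000

330000


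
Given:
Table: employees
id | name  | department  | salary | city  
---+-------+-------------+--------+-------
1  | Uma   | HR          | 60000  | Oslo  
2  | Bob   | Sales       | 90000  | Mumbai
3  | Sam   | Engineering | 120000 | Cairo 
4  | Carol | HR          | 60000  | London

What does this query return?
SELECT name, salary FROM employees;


Projecting columns: name, salary

4 rows:
Uma, 60000
Bob, 90000
Sam, 120000
Carol, 60000


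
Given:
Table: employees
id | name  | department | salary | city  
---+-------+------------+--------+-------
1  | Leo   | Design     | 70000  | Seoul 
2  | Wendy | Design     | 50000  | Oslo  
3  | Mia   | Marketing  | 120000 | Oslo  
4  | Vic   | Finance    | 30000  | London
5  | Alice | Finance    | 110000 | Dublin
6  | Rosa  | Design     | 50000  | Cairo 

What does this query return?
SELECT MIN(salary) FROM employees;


Salaries: 70000, 50000, 120000, 30000, 110000, 50000
MIN = 30000

30000


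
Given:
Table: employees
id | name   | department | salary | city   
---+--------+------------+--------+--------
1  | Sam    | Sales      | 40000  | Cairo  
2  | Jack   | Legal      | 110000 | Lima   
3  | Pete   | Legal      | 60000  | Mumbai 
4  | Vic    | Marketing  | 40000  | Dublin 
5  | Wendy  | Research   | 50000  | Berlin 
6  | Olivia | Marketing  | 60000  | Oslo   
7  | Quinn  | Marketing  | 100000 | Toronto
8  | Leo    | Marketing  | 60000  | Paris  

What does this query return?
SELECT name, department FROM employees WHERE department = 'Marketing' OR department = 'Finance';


Filtering: department = 'Marketing' OR 'Finance'
Matching: 4 rows

4 rows:
Vic, Marketing
Olivia, Marketing
Quinn, Marketing
Leo, Marketing


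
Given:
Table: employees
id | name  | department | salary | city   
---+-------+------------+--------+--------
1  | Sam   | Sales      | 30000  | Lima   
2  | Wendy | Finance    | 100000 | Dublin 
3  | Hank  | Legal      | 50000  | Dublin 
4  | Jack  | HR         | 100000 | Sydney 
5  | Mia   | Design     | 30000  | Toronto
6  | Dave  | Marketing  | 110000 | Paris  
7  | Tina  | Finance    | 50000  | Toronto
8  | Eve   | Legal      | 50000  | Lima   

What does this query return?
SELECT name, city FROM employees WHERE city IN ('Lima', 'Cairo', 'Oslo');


Filtering: city IN ('Lima', 'Cairo', 'Oslo')
Matching: 2 rows

2 rows:
Sam, Lima
Eve, Lima


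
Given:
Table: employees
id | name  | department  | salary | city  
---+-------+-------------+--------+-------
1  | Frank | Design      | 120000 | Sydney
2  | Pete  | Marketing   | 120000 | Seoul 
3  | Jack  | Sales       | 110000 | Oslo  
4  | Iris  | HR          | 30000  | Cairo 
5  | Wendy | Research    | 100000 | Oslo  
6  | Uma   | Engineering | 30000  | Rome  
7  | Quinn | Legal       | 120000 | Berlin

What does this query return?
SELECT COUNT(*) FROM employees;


COUNT(*) counts all rows

7


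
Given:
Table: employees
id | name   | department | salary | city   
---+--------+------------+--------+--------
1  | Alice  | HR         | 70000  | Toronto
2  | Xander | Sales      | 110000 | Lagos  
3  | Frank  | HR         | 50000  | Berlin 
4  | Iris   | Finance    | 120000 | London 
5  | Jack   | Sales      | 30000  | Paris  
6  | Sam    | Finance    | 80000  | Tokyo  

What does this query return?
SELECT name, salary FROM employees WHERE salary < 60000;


Filtering: salary < 60000
Matching: 2 rows

2 rows:
Frank, 50000
Jack, 30000


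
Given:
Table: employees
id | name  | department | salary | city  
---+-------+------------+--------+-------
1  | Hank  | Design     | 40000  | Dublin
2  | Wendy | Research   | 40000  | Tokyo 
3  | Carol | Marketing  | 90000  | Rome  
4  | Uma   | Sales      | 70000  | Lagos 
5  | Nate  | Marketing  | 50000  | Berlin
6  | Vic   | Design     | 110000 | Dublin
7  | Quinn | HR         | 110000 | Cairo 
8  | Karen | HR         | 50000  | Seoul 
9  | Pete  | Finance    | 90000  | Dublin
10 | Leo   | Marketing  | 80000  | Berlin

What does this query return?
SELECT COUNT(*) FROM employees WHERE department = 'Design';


Counting rows where department = 'Design'
  Hank -> MATCH
  Vic -> MATCH


2


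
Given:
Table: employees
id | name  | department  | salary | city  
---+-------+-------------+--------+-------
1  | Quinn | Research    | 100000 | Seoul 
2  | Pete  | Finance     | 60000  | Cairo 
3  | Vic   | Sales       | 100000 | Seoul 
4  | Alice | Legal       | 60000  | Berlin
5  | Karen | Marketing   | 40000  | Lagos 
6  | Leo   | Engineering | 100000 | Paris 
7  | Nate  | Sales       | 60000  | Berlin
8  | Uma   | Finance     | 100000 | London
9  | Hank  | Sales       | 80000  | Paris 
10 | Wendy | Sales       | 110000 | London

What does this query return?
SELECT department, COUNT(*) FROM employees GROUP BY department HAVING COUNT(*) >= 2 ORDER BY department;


Groups with count >= 2:
  Finance: 2 -> PASS
  Sales: 4 -> PASS
  Engineering: 1 -> filtered out
  Legal: 1 -> filtered out
  Marketing: 1 -> filtered out
  Research: 1 -> filtered out


2 groups:
Finance, 2
Sales, 4


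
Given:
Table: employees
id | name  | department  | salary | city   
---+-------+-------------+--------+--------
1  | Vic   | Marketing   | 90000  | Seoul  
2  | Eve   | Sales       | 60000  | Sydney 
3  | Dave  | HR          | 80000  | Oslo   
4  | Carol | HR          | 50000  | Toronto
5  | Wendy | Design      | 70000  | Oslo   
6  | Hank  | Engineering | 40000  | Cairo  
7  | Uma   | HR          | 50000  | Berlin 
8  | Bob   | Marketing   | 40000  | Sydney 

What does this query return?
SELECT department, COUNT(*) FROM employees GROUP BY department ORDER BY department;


Assigning each row to its department group:
  Vic -> Marketing
  Eve -> Sales
  Dave -> HR
  Carol -> HR
  Wendy -> Design
  Hank -> Engineering
  Uma -> HR
  Bob -> Marketing


5 groups:
Design, 1
Engineering, 1
HR, 3
Marketing, 2
Sales, 1


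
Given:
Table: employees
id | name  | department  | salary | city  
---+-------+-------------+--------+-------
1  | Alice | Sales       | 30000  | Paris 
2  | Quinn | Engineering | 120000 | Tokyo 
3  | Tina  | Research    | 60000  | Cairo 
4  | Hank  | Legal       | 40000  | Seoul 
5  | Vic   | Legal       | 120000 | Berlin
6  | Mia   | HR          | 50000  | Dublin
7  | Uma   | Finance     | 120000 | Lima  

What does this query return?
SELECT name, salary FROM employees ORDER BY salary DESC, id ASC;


Sorting by salary DESC, then id ASC for ties

7 rows:
Quinn, 120000
Vic, 120000
Uma, 120000
Tina, 60000
Mia, 50000
Hank, 40000
Alice, 30000


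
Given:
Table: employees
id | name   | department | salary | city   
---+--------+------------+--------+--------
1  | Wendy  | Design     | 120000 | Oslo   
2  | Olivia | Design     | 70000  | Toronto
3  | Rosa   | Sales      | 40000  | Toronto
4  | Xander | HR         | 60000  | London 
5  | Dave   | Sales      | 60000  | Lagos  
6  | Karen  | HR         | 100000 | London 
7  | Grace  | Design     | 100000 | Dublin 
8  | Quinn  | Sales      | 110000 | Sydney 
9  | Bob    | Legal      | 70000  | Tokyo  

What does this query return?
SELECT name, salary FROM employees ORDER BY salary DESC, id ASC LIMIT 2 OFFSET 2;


Sort by salary DESC (id ASC tiebreak), then skip 2 and take 2
Rows 3 through 4

2 rows:
Karen, 100000
Grace, 100000


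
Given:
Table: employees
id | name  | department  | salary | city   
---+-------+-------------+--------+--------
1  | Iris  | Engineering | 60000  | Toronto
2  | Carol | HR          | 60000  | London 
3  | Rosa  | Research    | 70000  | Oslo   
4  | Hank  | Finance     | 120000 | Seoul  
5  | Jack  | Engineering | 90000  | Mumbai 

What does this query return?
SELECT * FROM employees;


SELECT * returns all 5 rows with all columns

5 rows:
1, Iris, Engineering, 60000, Toronto
2, Carol, HR, 60000, London
3, Rosa, Research, 70000, Oslo
4, Hank, Finance, 120000, Seoul
5, Jack, Engineering, 90000, Mumbai


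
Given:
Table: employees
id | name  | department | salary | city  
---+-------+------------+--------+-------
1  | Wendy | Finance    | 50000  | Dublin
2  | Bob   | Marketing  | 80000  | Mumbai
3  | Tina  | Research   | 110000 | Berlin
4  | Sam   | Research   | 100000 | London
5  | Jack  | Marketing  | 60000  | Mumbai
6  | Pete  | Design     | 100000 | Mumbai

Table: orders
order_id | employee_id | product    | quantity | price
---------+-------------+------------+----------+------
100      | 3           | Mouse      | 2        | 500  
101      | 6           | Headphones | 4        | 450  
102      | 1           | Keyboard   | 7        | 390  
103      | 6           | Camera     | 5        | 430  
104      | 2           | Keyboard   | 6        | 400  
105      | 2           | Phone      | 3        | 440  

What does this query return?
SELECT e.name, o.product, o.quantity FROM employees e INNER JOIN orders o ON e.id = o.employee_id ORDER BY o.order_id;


Joining employees.id = orders.employee_id:
  employee Tina (id=3) -> order Mouse
  employee Pete (id=6) -> order Headphones
  employee Wendy (id=1) -> order Keyboard
  employee Pete (id=6) -> order Camera
  employee Bob (id=2) -> order Keyboard
  employee Bob (id=2) -> order Phone


6 rows:
Tina, Mouse, 2
Pete, Headphones, 4
Wendy, Keyboard, 7
Pete, Camera, 5
Bob, Keyboard, 6
Bob, Phone, 3


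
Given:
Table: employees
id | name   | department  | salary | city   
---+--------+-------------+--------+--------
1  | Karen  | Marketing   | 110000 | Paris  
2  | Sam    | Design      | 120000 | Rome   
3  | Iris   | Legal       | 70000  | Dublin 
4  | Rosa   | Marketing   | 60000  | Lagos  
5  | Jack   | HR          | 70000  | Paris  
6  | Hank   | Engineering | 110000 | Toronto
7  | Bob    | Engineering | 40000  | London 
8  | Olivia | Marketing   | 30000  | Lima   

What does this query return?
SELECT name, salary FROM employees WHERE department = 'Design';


Filtering: department = 'Design'
Matching rows: 1

1 rows:
Sam, 120000


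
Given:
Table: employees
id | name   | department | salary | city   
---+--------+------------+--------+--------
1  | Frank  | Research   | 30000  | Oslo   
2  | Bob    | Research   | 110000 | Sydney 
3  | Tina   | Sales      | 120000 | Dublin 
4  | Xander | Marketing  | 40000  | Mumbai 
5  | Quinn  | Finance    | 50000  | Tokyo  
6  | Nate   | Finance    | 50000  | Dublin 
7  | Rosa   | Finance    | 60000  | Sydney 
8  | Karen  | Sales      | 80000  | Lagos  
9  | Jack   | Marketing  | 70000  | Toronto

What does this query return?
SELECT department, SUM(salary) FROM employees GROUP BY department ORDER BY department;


Summing salary within each department:
  Finance: 50000 + 50000 + 60000 = 160000
  Marketing: 40000 + 70000 = 110000
  Research: 30000 + 110000 = 140000
  Sales: 120000 + 80000 = 200000


4 groups:
Finance, 160000
Marketing, 110000
Research, 140000
Sales, 200000


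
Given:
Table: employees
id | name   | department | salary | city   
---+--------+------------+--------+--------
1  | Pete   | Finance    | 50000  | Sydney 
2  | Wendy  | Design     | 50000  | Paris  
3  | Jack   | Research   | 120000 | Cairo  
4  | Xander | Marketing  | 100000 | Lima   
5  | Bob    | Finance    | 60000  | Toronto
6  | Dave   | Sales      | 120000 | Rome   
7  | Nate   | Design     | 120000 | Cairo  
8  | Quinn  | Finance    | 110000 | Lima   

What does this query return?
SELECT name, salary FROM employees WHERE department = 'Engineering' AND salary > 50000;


Filtering: department = 'Engineering' AND salary > 50000
Matching: 0 rows

Empty result set (0 rows)


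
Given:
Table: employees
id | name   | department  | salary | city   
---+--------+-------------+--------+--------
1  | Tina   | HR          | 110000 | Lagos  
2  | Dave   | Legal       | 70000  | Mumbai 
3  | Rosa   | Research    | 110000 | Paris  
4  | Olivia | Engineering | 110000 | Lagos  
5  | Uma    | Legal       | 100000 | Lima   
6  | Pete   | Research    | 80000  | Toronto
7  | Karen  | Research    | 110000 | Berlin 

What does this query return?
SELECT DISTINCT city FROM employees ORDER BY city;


All 'city' values (row order): Lagos, Mumbai, Paris, Lagos, Lima, Toronto, Berlin
Removing duplicates leaves 6 unique value(s).

6 values:
Berlin
Lagos
Lima
Mumbai
Paris
Toronto


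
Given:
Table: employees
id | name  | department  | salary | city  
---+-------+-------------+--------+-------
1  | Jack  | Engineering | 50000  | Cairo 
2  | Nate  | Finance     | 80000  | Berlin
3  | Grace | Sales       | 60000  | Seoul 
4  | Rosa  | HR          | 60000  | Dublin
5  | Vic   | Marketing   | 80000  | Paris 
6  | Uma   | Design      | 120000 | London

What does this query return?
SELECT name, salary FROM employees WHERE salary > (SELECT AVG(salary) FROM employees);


Subquery: AVG(salary) = 75000.0
Filtering: salary > 75000.0
  Nate (80000) -> MATCH
  Vic (80000) -> MATCH
  Uma (120000) -> MATCH


3 rows:
Nate, 80000
Vic, 80000
Uma, 120000


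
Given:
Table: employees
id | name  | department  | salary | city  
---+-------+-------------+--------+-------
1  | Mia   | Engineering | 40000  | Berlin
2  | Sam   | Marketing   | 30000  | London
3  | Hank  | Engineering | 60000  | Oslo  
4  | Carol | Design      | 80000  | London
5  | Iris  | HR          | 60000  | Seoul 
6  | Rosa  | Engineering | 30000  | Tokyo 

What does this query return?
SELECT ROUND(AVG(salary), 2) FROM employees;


SUM(salary) = 300000
COUNT = 6
ROUND(AVG, 2) = ROUND(300000 / 6, 2) = 50000.0

50000.0


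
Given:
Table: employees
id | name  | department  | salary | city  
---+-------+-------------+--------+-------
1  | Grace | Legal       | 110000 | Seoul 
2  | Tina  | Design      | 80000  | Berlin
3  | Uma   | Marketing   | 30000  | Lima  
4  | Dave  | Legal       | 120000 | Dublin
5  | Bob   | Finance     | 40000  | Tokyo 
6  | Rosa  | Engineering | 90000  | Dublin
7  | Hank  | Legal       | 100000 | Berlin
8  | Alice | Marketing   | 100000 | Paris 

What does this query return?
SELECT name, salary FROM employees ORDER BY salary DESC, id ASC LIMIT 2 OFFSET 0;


Sort by salary DESC (id ASC tiebreak), then skip 0 and take 2
Rows 1 through 2

2 rows:
Dave, 120000
Grace, 110000


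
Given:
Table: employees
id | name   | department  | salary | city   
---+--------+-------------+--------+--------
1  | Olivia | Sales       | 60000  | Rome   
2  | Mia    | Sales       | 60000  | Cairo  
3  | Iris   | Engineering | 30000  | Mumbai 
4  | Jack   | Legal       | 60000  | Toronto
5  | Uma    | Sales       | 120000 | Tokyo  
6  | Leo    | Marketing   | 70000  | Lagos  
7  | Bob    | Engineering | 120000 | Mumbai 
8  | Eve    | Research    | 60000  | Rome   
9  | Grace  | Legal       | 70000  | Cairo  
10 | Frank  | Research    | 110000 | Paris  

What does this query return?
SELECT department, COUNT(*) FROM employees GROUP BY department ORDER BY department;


Assigning each row to its department group:
  Olivia -> Sales
  Mia -> Sales
  Iris -> Engineering
  Jack -> Legal
  Uma -> Sales
  Leo -> Marketing
  Bob -> Engineering
  Eve -> Research
  Grace -> Legal
  Frank -> Research


5 groups:
Engineering, 2
Legal, 2
Marketing, 1
Research, 2
Sales, 3


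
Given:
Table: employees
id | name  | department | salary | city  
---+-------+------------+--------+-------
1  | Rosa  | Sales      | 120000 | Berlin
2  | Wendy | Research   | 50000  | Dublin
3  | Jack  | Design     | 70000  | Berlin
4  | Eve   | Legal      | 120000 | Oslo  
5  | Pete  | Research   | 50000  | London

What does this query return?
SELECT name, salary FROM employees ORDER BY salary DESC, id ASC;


Sorting by salary DESC, then id ASC for ties

5 rows:
Rosa, 120000
Eve, 120000
Jack, 70000
Wendy, 50000
Pete, 50000


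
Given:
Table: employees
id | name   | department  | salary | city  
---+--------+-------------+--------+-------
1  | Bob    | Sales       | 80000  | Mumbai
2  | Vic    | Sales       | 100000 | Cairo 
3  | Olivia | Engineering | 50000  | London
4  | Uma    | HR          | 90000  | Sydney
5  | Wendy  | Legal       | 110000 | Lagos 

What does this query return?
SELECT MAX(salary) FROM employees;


Salaries: 80000, 100000, 50000, 90000, 110000
MAX = 110000

110000


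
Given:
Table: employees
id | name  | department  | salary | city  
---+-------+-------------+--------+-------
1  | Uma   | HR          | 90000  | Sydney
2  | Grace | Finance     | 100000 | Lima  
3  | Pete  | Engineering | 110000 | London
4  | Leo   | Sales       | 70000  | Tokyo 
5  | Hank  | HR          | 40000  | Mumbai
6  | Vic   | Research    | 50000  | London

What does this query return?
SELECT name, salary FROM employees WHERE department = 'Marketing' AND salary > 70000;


Filtering: department = 'Marketing' AND salary > 70000
Matching: 0 rows

Empty result set (0 rows)
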